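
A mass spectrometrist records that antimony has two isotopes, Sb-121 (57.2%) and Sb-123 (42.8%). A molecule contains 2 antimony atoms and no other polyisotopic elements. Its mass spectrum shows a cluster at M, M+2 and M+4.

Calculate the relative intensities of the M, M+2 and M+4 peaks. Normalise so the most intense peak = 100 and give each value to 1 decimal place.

Expanding (0.572 + 0.428)^2:
P(M) = 0.572^2 = 0.327184
P(M+2) = 2 × 0.572^1 × 0.428^1 = 0.489632
P(M+4) = 0.428^2 = 0.183184
The M+2 peak is largest (0.489632); scaling to 100 gives 66.8 : 100.0 : 37.4.

66.8 : 100.0 : 37.4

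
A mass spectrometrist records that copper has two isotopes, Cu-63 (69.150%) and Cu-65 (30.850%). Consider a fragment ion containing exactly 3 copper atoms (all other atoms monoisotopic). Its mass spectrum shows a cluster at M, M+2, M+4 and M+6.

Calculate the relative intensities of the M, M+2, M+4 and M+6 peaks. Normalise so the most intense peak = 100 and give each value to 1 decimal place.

74.7 : 100.0 : 44.6 : 6.6

Each Cu atom is independently Cu-63 (p = 0.69150) or Cu-65 (q = 0.30850); the cluster is the binomial expansion (p + q)^3.
P(M) = 0.69150^3 = 0.330656
P(M+2) = 3 × 0.69150^2 × 0.30850^1 = 0.442548
P(M+4) = 3 × 0.69150^1 × 0.30850^2 = 0.197435
P(M+6) = 0.30850^3 = 0.029361
The M+2 peak is largest (0.442548); scaling to 100 gives 74.7 : 100.0 : 44.6 : 6.6.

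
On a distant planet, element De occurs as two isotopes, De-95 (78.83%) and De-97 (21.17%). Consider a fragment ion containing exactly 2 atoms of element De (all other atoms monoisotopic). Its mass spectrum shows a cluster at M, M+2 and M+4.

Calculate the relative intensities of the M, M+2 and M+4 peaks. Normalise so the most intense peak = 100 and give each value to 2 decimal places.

100.00 : 53.71 : 7.21

Expanding (0.7883 + 0.2117)^2:
P(M) = 0.7883^2 = 0.621417
P(M+2) = 2 × 0.7883^1 × 0.2117^1 = 0.333766
P(M+4) = 0.2117^2 = 0.044817
The M peak is largest (0.621417); scaling to 100 gives 100.00 : 53.71 : 7.21.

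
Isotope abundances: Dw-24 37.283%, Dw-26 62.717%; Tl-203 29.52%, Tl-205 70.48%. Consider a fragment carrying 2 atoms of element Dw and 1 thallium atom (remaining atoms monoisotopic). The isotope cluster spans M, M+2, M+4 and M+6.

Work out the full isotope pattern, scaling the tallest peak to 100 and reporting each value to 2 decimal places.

9.21 : 52.95 : 100.00 : 62.20

Element Dw pattern (n=2): 0.13900221 : 0.46765558 : 0.39334221
Thallium pattern (n=1): 0.2952 : 0.7048
Convolve the two distributions (both contribute in 2-u steps):
  M: 0.13900221×0.2952 = 0.041033
  M+2: 0.13900221×0.7048 + 0.46765558×0.2952 = 0.236021
  M+4: 0.46765558×0.7048 + 0.39334221×0.2952 = 0.445718
  M+6: 0.39334221×0.7048 = 0.277228
Scale to base peak (0.445718) = 100: 9.21 : 52.95 : 100.00 : 62.20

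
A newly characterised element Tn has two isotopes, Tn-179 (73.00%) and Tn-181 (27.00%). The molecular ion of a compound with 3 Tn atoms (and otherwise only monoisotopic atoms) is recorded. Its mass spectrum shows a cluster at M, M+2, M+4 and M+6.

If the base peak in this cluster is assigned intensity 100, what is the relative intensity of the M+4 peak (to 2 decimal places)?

(0.7300 + 0.2700)^3 gives M 0.3890, M+2 0.4316, M+4 0.1597, M+6 0.0197; the largest is M+2.
P(M+2) = C(3,1) × 0.7300^2 × 0.2700^1 = 3 × 0.5329 × 0.2700 = 0.431649 (base)
P(M+4) = C(3,2) × 0.7300^1 × 0.2700^2 = 3 × 0.7300 × 0.0729 = 0.159651
Relative intensity = 0.159651 / 0.431649 × 100 = 36.99

36.99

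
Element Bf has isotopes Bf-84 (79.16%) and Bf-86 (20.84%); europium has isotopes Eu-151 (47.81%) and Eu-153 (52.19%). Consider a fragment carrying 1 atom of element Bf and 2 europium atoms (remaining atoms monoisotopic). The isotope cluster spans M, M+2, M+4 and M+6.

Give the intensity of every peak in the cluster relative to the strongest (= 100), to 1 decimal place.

Element Bf pattern (n=1): 0.7916 : 0.2084
Europium pattern (n=2): 0.22857961 : 0.49904078 : 0.27237961
Convolve the two distributions (both contribute in 2-u steps):
  M: 0.7916×0.22857961 = 0.180944
  M+2: 0.7916×0.49904078 + 0.2084×0.22857961 = 0.442677
  M+4: 0.7916×0.27237961 + 0.2084×0.49904078 = 0.319616
  M+6: 0.2084×0.27237961 = 0.056764
Scale to base peak (0.442677) = 100: 40.9 : 100.0 : 72.2 : 12.8

40.9 : 100.0 : 72.2 : 12.8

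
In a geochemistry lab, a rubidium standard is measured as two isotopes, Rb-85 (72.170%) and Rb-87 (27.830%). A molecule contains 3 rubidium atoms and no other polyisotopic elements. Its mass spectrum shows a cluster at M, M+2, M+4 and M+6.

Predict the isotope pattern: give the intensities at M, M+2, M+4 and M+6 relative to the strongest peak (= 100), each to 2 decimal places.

Expanding (0.72170 + 0.27830)^3:
P(M) = 0.72170^3 = 0.375898
P(M+2) = 3 × 0.72170^2 × 0.27830^1 = 0.434858
P(M+4) = 3 × 0.72170^1 × 0.27830^2 = 0.167689
P(M+6) = 0.27830^3 = 0.021555
The M+2 peak is largest (0.434858); scaling to 100 gives 86.44 : 100.00 : 38.56 : 4.96.

86.44 : 100.00 : 38.56 : 4.96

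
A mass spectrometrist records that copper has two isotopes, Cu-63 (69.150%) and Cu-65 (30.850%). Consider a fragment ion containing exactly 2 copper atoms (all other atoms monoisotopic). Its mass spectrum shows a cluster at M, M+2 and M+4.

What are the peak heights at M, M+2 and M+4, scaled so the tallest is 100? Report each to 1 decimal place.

Each Cu atom is independently Cu-63 (p = 0.69150) or Cu-65 (q = 0.30850); the cluster is the binomial expansion (p + q)^2.
P(M) = 0.69150^2 = 0.478172
P(M+2) = 2 × 0.69150^1 × 0.30850^1 = 0.426656
P(M+4) = 0.30850^2 = 0.095172
The M peak is largest (0.478172); scaling to 100 gives 100.0 : 89.2 : 19.9.

100.0 : 89.2 : 19.9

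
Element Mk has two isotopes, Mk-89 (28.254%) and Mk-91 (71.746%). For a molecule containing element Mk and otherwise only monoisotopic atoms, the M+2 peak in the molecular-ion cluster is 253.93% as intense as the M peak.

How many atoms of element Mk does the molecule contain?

1

For n independent Mk atoms, I(M+2)/I(M) = n · (abundance Mk-91) / (abundance Mk-89) = n · 0.71746/0.28254.
n = 2.5393 × 0.28254/0.71746 = 1.00 ≈ 1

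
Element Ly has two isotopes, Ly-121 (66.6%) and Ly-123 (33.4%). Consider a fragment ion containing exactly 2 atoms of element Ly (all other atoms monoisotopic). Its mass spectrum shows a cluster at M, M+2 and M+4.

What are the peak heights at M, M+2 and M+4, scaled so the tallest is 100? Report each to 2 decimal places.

99.70 : 100.00 : 25.08

Each Ly atom is independently Ly-121 (p = 0.666) or Ly-123 (q = 0.334); the cluster is the binomial expansion (p + q)^2.
P(M) = 0.666^2 = 0.443556
P(M+2) = 2 × 0.666^1 × 0.334^1 = 0.444888
P(M+4) = 0.334^2 = 0.111556
The M+2 peak is largest (0.444888); scaling to 100 gives 99.70 : 100.00 : 25.08.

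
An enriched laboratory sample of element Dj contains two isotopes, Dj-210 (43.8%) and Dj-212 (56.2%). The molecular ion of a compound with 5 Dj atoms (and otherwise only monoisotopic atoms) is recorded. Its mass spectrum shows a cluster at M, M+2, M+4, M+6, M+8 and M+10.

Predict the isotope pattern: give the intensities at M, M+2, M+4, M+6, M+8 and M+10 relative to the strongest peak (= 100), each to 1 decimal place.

Each Dj atom is independently Dj-210 (p = 0.438) or Dj-212 (q = 0.562); the cluster is the binomial expansion (p + q)^5.
P(M) = 0.438^5 = 0.016120
P(M+2) = 5 × 0.438^4 × 0.562^1 = 0.103420
P(M+4) = 10 × 0.438^3 × 0.562^2 = 0.265396
P(M+6) = 10 × 0.438^2 × 0.562^3 = 0.340531
P(M+8) = 5 × 0.438^1 × 0.562^4 = 0.218469
P(M+10) = 0.562^5 = 0.056064
The M+6 peak is largest (0.340531); scaling to 100 gives 4.7 : 30.4 : 77.9 : 100.0 : 64.2 : 16.5.

4.7 : 30.4 : 77.9 : 100.0 : 64.2 : 16.5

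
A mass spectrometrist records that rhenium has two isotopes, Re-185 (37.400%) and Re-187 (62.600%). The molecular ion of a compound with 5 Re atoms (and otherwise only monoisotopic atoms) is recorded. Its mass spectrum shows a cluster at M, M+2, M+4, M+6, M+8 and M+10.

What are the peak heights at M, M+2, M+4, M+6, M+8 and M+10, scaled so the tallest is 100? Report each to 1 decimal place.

2.1 : 17.8 : 59.7 : 100.0 : 83.7 : 28.0

Expanding (0.37400 + 0.62600)^5:
P(M) = 0.37400^5 = 0.007317
P(M+2) = 5 × 0.37400^4 × 0.62600^1 = 0.061239
P(M+4) = 10 × 0.37400^3 × 0.62600^2 = 0.205005
P(M+6) = 10 × 0.37400^2 × 0.62600^3 = 0.343136
P(M+8) = 5 × 0.37400^1 × 0.62600^4 = 0.287170
P(M+10) = 0.62600^5 = 0.096133
The M+6 peak is largest (0.343136); scaling to 100 gives 2.1 : 17.8 : 59.7 : 100.0 : 83.7 : 28.0.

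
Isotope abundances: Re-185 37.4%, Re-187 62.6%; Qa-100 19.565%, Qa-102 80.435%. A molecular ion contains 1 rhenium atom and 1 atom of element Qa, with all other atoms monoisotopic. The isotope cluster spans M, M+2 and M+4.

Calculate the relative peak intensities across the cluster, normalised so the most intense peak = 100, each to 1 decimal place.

Rhenium pattern (n=1): 0.3740 : 0.6260
Element Qa pattern (n=1): 0.19565 : 0.80435
Convolve the two distributions (both contribute in 2-u steps):
  M: 0.3740×0.19565 = 0.073173
  M+2: 0.3740×0.80435 + 0.6260×0.19565 = 0.423304
  M+4: 0.6260×0.80435 = 0.503523
Scale to base peak (0.503523) = 100: 14.5 : 84.1 : 100.0

14.5 : 84.1 : 100.0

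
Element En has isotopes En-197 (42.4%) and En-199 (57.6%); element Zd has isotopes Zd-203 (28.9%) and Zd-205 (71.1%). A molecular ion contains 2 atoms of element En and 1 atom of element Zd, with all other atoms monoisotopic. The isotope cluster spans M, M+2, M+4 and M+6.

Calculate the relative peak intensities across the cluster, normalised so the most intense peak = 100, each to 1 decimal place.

11.7 : 60.7 : 100.0 : 53.2

Element En pattern (n=2): 0.179776 : 0.488448 : 0.331776
Element Zd pattern (n=1): 0.2890 : 0.7110
Convolve the two distributions (both contribute in 2-u steps):
  M: 0.179776×0.2890 = 0.051955
  M+2: 0.179776×0.7110 + 0.488448×0.2890 = 0.268982
  M+4: 0.488448×0.7110 + 0.331776×0.2890 = 0.443170
  M+6: 0.331776×0.7110 = 0.235893
Scale to base peak (0.443170) = 100: 11.7 : 60.7 : 100.0 : 53.2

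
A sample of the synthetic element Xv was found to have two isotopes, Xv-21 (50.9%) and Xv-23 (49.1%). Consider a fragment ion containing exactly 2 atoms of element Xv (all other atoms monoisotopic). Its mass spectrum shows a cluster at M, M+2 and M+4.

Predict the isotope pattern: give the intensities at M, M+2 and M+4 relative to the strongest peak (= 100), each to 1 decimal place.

51.8 : 100.0 : 48.2

The 2 Xv atoms are independent, so intensities follow the terms of (0.509 + 0.491)^2.
P(M) = 0.509^2 = 0.259081
P(M+2) = 2 × 0.509^1 × 0.491^1 = 0.499838
P(M+4) = 0.491^2 = 0.241081
The M+2 peak is largest (0.499838); scaling to 100 gives 51.8 : 100.0 : 48.2.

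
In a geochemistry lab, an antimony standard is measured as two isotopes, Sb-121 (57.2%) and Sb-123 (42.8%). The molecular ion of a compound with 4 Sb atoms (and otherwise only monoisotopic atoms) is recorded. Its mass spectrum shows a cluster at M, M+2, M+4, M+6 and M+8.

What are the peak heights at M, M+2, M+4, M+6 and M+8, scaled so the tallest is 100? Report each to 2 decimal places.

29.77 : 89.10 : 100.00 : 49.88 : 9.33

The 4 Sb atoms are independent, so intensities follow the terms of (0.572 + 0.428)^4.
P(M) = 0.572^4 = 0.107049
P(M+2) = 4 × 0.572^3 × 0.428^1 = 0.320400
P(M+4) = 6 × 0.572^2 × 0.428^2 = 0.359609
P(M+6) = 4 × 0.572^1 × 0.428^3 = 0.179385
P(M+8) = 0.428^4 = 0.033556
The M+4 peak is largest (0.359609); scaling to 100 gives 29.77 : 89.10 : 100.00 : 49.88 : 9.33.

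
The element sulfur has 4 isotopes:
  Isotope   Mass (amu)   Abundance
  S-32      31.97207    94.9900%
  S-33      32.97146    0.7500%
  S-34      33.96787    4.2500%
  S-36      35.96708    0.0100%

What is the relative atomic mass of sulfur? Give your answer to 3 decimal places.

Average mass = Σ (abundance × isotope mass) = 0.949900 × 31.97207 + 0.007500 × 32.97146 + 0.042500 × 33.96787 + 0.000100 × 35.96708
= 30.370269 + 0.247286 + 1.443634 + 0.003597 = 32.064786 amu

32.065 amu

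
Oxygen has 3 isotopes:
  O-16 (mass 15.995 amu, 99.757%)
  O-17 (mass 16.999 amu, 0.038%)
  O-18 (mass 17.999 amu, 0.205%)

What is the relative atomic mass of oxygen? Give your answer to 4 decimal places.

15.9995 amu

Weight each isotope mass by its fractional abundance: 0.99757 × 15.995 + 0.00038 × 16.999 + 0.00205 × 17.999
= 15.95613 + 0.00646 + 0.03690 = 15.99949 amu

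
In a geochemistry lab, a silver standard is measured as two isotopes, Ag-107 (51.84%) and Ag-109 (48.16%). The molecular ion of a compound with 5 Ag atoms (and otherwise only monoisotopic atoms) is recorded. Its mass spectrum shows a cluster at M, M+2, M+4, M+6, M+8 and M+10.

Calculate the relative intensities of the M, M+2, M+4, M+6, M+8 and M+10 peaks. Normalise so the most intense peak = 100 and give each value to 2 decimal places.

11.59 : 53.82 : 100.00 : 92.90 : 43.15 : 8.02

The 5 Ag atoms are independent, so intensities follow the terms of (0.5184 + 0.4816)^5.
P(M) = 0.5184^5 = 0.037439
P(M+2) = 5 × 0.5184^4 × 0.4816^1 = 0.173907
P(M+4) = 10 × 0.5184^3 × 0.4816^2 = 0.323123
P(M+6) = 10 × 0.5184^2 × 0.4816^3 = 0.300185
P(M+8) = 5 × 0.5184^1 × 0.4816^4 = 0.139438
P(M+10) = 0.4816^5 = 0.025908
The M+4 peak is largest (0.323123); scaling to 100 gives 11.59 : 53.82 : 100.00 : 92.90 : 43.15 : 8.02.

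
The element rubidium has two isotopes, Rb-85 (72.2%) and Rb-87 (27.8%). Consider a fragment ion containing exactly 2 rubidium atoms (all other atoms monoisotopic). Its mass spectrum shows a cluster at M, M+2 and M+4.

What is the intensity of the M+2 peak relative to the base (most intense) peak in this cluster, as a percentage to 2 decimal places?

77.01%

(0.722 + 0.278)^2 gives M 0.5213, M+2 0.4014, M+4 0.0773; the largest is M.
P(M) = C(2,0) × 0.722^2 × 0.278^0 = 1 × 0.521284 × 1.0000 = 0.521284 (base)
P(M+2) = C(2,1) × 0.722^1 × 0.278^1 = 2 × 0.7220 × 0.2780 = 0.401432
Relative intensity = 0.401432 / 0.521284 × 100 = 77.01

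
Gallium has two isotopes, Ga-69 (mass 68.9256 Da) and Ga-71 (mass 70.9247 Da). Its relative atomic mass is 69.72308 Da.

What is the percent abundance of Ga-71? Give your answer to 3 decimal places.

Writing the weighted mean with unknown fraction x of Ga-69:
68.9256·x + 70.9247·(1 − x) = 69.72308
(68.9256 − 70.9247)·x = 69.72308 − 70.9247
x = -1.20162 / -1.9991 = 0.60108 → 60.108% Ga-69, 39.892% Ga-71.

39.892%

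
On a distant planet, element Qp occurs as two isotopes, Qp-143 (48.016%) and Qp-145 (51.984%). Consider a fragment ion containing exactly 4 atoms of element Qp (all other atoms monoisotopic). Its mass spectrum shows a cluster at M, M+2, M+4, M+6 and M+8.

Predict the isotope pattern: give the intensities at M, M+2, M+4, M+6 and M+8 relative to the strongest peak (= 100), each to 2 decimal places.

14.22 : 61.58 : 100.00 : 72.18 : 19.54

Each Qp atom is independently Qp-143 (p = 0.48016) or Qp-145 (q = 0.51984); the cluster is the binomial expansion (p + q)^4.
P(M) = 0.48016^4 = 0.053155
P(M+2) = 4 × 0.48016^3 × 0.51984^1 = 0.230191
P(M+4) = 6 × 0.48016^2 × 0.51984^2 = 0.373820
P(M+6) = 4 × 0.48016^1 × 0.51984^3 = 0.269808
P(M+8) = 0.51984^4 = 0.073026
The M+4 peak is largest (0.373820); scaling to 100 gives 14.22 : 61.58 : 100.00 : 72.18 : 19.54.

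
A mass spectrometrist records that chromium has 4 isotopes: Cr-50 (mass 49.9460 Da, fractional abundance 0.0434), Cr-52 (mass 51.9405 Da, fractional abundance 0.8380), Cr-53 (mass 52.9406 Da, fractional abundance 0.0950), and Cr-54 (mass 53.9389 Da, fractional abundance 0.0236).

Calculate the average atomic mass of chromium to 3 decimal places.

51.996 Da

The abundance-weighted mean is 0.0434 × 49.9460 + 0.8380 × 51.9405 + 0.0950 × 52.9406 + 0.0236 × 53.9389
= 2.16766 + 43.52614 + 5.02936 + 1.27296 = 51.99612 Da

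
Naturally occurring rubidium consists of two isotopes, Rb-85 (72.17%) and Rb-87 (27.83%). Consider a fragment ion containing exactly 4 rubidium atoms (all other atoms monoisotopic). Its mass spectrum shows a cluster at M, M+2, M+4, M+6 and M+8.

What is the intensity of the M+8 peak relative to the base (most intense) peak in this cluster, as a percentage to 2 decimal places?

(0.7217 + 0.2783)^4 gives M 0.2713, M+2 0.4184, M+4 0.2420, M+6 0.0622, M+8 0.0060; the largest is M+2.
P(M+2) = C(4,1) × 0.7217^3 × 0.2783^1 = 4 × 0.37589809 × 0.2783 = 0.418450 (base)
P(M+8) = C(4,4) × 0.7217^0 × 0.2783^4 = 1 × 1.0000 × 0.00599864 = 0.005999
Relative intensity = 0.005999 / 0.418450 × 100 = 1.43

1.43%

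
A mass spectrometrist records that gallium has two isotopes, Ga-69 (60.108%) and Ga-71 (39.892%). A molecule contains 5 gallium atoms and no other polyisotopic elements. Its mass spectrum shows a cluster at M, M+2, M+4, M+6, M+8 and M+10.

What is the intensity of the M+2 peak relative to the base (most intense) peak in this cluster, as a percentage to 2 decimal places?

Binomial terms of (0.60108 + 0.39892)^5: M 0.0785, M+2 0.2604, M+4 0.3456, M+6 0.2294, M+8 0.0761, M+10 0.0101 → M+4 is the base peak.
P(M+4) = C(5,2) × 0.60108^3 × 0.39892^2 = 10 × 0.2171685 × 0.15913717 = 0.345596 (base)
P(M+2) = C(5,1) × 0.60108^4 × 0.39892^1 = 5 × 0.13053564 × 0.39892 = 0.260366
Relative intensity = 0.260366 / 0.345596 × 100 = 75.34

75.34%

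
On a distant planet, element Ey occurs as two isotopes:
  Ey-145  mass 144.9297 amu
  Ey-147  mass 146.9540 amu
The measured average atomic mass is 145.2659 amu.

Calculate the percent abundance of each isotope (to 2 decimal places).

Let x be the fractional abundance of Ey-145; then Ey-147 has abundance 1 − x.
144.9297·x + 146.9540·(1 − x) = 145.2659
(144.9297 − 146.9540)·x = 145.2659 − 146.9540
x = -1.6881 / -2.0243 = 0.83392 → 83.39% Ey-145, 16.61% Ey-147.

Ey-145: 83.39%, Ey-147: 16.61%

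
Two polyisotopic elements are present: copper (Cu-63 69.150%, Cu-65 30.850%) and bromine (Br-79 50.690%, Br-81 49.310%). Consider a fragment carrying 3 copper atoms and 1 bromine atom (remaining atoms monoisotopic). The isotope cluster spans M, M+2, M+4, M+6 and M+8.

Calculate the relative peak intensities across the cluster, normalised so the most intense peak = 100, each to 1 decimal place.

Copper pattern (n=3): 0.33065611 : 0.44254842 : 0.19743483 : 0.02936064
Bromine pattern (n=1): 0.5069 : 0.4931
Convolve the two distributions (both contribute in 2-u steps):
  M: 0.33065611×0.5069 = 0.167610
  M+2: 0.33065611×0.4931 + 0.44254842×0.5069 = 0.387374
  M+4: 0.44254842×0.4931 + 0.19743483×0.5069 = 0.318300
  M+6: 0.19743483×0.4931 + 0.02936064×0.5069 = 0.112238
  M+8: 0.02936064×0.4931 = 0.014478
Scale to base peak (0.387374) = 100: 43.3 : 100.0 : 82.2 : 29.0 : 3.7

43.3 : 100.0 : 82.2 : 29.0 : 3.7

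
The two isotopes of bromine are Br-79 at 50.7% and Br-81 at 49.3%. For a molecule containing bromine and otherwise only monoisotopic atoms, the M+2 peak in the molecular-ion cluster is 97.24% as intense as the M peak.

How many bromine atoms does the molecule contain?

1

The M+2/M ratio from n Br atoms is n · q/p = n · 0.493/0.507.
n = 0.9724 × 0.507/0.493 = 1.00 ≈ 1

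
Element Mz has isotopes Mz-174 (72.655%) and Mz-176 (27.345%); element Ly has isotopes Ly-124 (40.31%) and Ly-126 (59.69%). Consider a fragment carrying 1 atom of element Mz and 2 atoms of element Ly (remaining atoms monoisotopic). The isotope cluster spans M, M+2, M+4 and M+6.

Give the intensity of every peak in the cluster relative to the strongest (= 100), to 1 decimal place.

Element Mz pattern (n=1): 0.72655 : 0.27345
Element Ly pattern (n=2): 0.16248961 : 0.48122078 : 0.35628961
Convolve the two distributions (both contribute in 2-u steps):
  M: 0.72655×0.16248961 = 0.118057
  M+2: 0.72655×0.48122078 + 0.27345×0.16248961 = 0.394064
  M+4: 0.72655×0.35628961 + 0.27345×0.48122078 = 0.390452
  M+6: 0.27345×0.35628961 = 0.097427
Scale to base peak (0.394064) = 100: 30.0 : 100.0 : 99.1 : 24.7

30.0 : 100.0 : 99.1 : 24.7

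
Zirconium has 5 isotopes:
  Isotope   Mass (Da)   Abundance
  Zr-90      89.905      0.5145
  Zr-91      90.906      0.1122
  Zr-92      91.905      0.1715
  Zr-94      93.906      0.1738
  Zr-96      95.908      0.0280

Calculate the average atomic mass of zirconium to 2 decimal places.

Ar = Σ fᵢ·mᵢ = 0.5145 × 89.905 + 0.1122 × 90.906 + 0.1715 × 91.905 + 0.1738 × 93.906 + 0.0280 × 95.908
= 46.2561 + 10.1997 + 15.7617 + 16.3209 + 2.6854 = 91.2238 Da

91.22 Da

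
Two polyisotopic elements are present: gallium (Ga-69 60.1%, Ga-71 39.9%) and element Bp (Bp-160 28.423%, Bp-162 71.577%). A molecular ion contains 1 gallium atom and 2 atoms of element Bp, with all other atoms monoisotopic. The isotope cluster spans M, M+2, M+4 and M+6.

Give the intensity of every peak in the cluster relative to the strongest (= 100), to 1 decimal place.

10.3 : 58.9 : 100.0 : 43.5

Gallium pattern (n=1): 0.6010 : 0.3990
Element Bp pattern (n=2): 0.08078669 : 0.40688661 : 0.51232669
Convolve the two distributions (both contribute in 2-u steps):
  M: 0.6010×0.08078669 = 0.048553
  M+2: 0.6010×0.40688661 + 0.3990×0.08078669 = 0.276773
  M+4: 0.6010×0.51232669 + 0.3990×0.40688661 = 0.470256
  M+6: 0.3990×0.51232669 = 0.204418
Scale to base peak (0.470256) = 100: 10.3 : 58.9 : 100.0 : 43.5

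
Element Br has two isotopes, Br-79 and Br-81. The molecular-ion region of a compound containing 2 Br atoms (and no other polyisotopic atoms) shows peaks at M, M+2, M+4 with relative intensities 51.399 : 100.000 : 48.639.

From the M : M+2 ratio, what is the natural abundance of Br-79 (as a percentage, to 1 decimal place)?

50.7%

If p is the fraction of Br that is Br-79, then I(M+2)/I(M) = [C(2,1)·p^1·(1−p)] / p^2 = 2·(1−p)/p = 100.000/51.399 = 1.9456
(1−p)/p = 1.9456/2 = 0.9728  ⇒  p = 1/(1 + 0.9728) = 0.5069
Br-79: 50.7%, Br-81: 49.3%.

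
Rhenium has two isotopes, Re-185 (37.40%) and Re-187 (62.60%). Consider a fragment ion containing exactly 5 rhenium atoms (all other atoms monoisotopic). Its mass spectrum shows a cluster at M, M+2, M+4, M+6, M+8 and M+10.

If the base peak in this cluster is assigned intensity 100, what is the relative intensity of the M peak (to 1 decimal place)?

2.1

Term probabilities: M 0.0073, M+2 0.0612, M+4 0.2050, M+6 0.3431, M+8 0.2872, M+10 0.0961. Base peak = M+6.
P(M+6) = C(5,3) × 0.3740^2 × 0.6260^3 = 10 × 0.139876 × 0.24531438 = 0.343136 (base)
P(M) = C(5,0) × 0.3740^5 × 0.6260^0 = 1 × 0.00731742 × 1.0000 = 0.007317
Relative intensity = 0.007317 / 0.343136 × 100 = 2.1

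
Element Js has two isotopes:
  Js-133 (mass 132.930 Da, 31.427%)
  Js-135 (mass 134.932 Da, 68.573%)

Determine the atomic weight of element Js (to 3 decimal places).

134.303 Da

Average mass = Σ (abundance × isotope mass) = 0.31427 × 132.930 + 0.68573 × 134.932
= 41.7759 + 92.5269 = 134.3028 Da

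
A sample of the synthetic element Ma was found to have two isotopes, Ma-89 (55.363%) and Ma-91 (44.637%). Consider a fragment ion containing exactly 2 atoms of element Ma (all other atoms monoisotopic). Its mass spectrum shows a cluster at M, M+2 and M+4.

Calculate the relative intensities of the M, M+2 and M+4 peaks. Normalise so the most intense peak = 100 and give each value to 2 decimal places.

Each Ma atom is independently Ma-89 (p = 0.55363) or Ma-91 (q = 0.44637); the cluster is the binomial expansion (p + q)^2.
P(M) = 0.55363^2 = 0.306506
P(M+2) = 2 × 0.55363^1 × 0.44637^1 = 0.494248
P(M+4) = 0.44637^2 = 0.199246
The M+2 peak is largest (0.494248); scaling to 100 gives 62.01 : 100.00 : 40.31.

62.01 : 100.00 : 40.31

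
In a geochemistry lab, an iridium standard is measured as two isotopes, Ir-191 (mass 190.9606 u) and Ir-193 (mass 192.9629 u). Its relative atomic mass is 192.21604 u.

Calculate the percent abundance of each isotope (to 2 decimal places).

Ir-191: 37.30%, Ir-193: 62.70%

Writing the weighted mean with unknown fraction x of Ir-191:
190.9606·x + 192.9629·(1 − x) = 192.21604
(190.9606 − 192.9629)·x = 192.21604 − 192.9629
x = -0.74686 / -2.0023 = 0.37300 → 37.30% Ir-191, 62.70% Ir-193.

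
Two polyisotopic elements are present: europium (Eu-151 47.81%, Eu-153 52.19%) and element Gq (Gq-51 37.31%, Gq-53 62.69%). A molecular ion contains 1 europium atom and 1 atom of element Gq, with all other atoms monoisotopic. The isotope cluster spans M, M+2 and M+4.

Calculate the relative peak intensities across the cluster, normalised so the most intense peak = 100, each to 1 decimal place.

Europium pattern (n=1): 0.4781 : 0.5219
Element Gq pattern (n=1): 0.3731 : 0.6269
Convolve the two distributions (both contribute in 2-u steps):
  M: 0.4781×0.3731 = 0.178379
  M+2: 0.4781×0.6269 + 0.5219×0.3731 = 0.494442
  M+4: 0.5219×0.6269 = 0.327179
Scale to base peak (0.494442) = 100: 36.1 : 100.0 : 66.2

36.1 : 100.0 : 66.2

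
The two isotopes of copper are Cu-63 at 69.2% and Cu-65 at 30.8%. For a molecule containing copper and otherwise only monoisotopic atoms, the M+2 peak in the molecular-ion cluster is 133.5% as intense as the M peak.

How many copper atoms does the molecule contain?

3

The M+2/M ratio from n Cu atoms is n · q/p = n · 0.308/0.692.
n = 1.335 × 0.692/0.308 = 3.00 ≈ 3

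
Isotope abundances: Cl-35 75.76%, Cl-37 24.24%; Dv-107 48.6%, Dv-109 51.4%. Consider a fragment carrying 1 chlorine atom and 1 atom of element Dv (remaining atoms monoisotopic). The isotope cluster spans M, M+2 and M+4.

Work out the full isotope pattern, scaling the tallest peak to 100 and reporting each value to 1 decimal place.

72.6 : 100.0 : 24.6

Chlorine pattern (n=1): 0.7576 : 0.2424
Element Dv pattern (n=1): 0.4860 : 0.5140
Convolve the two distributions (both contribute in 2-u steps):
  M: 0.7576×0.4860 = 0.368194
  M+2: 0.7576×0.5140 + 0.2424×0.4860 = 0.507213
  M+4: 0.2424×0.5140 = 0.124594
Scale to base peak (0.507213) = 100: 72.6 : 100.0 : 24.6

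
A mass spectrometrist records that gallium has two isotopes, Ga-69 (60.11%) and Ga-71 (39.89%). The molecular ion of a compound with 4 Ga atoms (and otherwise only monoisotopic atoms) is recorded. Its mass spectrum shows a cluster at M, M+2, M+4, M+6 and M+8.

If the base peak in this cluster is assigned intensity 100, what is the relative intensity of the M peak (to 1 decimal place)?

37.7

Term probabilities: M 0.1306, M+2 0.3465, M+4 0.3450, M+6 0.1526, M+8 0.0253. Base peak = M+2.
P(M+2) = C(4,1) × 0.6011^3 × 0.3989^1 = 4 × 0.21719018 × 0.3989 = 0.346549 (base)
P(M) = C(4,0) × 0.6011^4 × 0.3989^0 = 1 × 0.13055302 × 1.0000 = 0.130553
Relative intensity = 0.130553 / 0.346549 × 100 = 37.7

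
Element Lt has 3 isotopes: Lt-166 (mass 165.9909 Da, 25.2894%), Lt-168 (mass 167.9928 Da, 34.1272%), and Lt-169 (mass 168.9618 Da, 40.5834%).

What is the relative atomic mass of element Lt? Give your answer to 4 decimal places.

167.8798 Da

Ar = Σ fᵢ·mᵢ = 0.252894 × 165.9909 + 0.341272 × 167.9928 + 0.405834 × 168.9618
= 41.97810 + 57.33124 + 68.57044 = 167.87978 Da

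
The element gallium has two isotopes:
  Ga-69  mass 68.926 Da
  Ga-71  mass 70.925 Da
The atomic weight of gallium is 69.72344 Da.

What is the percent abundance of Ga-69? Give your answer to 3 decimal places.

With x = fraction of Ga-69 (so Ga-71 is 1 − x):
68.926·x + 70.925·(1 − x) = 69.72344
(68.926 − 70.925)·x = 69.72344 − 70.925
x = -1.20156 / -1.999 = 0.60108 → 60.108% Ga-69, 39.892% Ga-71.

60.108%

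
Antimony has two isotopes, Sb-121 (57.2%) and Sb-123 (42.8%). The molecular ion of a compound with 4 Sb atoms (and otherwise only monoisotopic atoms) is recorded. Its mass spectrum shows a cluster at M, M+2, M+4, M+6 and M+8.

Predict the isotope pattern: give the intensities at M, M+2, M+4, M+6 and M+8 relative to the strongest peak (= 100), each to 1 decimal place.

The 4 Sb atoms are independent, so intensities follow the terms of (0.572 + 0.428)^4.
P(M) = 0.572^4 = 0.107049
P(M+2) = 4 × 0.572^3 × 0.428^1 = 0.320400
P(M+4) = 6 × 0.572^2 × 0.428^2 = 0.359609
P(M+6) = 4 × 0.572^1 × 0.428^3 = 0.179385
P(M+8) = 0.428^4 = 0.033556
The M+4 peak is largest (0.359609); scaling to 100 gives 29.8 : 89.1 : 100.0 : 49.9 : 9.3.

29.8 : 89.1 : 100.0 : 49.9 : 9.3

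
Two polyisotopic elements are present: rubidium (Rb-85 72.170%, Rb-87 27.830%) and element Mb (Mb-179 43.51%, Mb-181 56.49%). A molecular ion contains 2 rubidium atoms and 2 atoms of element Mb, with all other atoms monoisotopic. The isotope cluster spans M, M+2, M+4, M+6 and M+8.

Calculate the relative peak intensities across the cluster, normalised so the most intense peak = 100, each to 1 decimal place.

26.1 : 87.8 : 100.0 : 43.9 : 6.5

Rubidium pattern (n=2): 0.52085089 : 0.40169822 : 0.07745089
Element Mb pattern (n=2): 0.18931201 : 0.49157598 : 0.31911201
Convolve the two distributions (both contribute in 2-u steps):
  M: 0.52085089×0.18931201 = 0.098603
  M+2: 0.52085089×0.49157598 + 0.40169822×0.18931201 = 0.332084
  M+4: 0.52085089×0.31911201 + 0.40169822×0.49157598 + 0.07745089×0.18931201 = 0.378337
  M+6: 0.40169822×0.31911201 + 0.07745089×0.49157598 = 0.166260
  M+8: 0.07745089×0.31911201 = 0.024716
Scale to base peak (0.378337) = 100: 26.1 : 87.8 : 100.0 : 43.9 : 6.5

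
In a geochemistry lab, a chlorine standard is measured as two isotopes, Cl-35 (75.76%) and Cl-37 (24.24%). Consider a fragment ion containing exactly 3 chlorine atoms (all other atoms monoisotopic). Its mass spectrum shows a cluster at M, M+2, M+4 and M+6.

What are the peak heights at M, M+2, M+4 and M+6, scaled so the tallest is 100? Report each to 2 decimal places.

The 3 Cl atoms are independent, so intensities follow the terms of (0.7576 + 0.2424)^3.
P(M) = 0.7576^3 = 0.434830
P(M+2) = 3 × 0.7576^2 × 0.2424^1 = 0.417382
P(M+4) = 3 × 0.7576^1 × 0.2424^2 = 0.133545
P(M+6) = 0.2424^3 = 0.014243
The M peak is largest (0.434830); scaling to 100 gives 100.00 : 95.99 : 30.71 : 3.28.

100.00 : 95.99 : 30.71 : 3.28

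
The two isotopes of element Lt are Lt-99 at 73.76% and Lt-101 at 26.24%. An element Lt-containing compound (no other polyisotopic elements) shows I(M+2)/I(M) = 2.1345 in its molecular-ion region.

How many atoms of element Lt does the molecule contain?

The M+2/M ratio from n Lt atoms is n · q/p = n · 0.2624/0.7376.
n = 2.1345 × 0.7376/0.2624 = 6.00 ≈ 6

6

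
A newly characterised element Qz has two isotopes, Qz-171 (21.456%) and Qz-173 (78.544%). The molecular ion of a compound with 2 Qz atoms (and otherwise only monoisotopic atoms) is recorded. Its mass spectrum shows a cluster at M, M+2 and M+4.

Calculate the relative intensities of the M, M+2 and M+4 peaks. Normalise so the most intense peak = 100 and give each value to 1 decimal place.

7.5 : 54.6 : 100.0

Expanding (0.21456 + 0.78544)^2:
P(M) = 0.21456^2 = 0.046036
P(M+2) = 2 × 0.21456^1 × 0.78544^1 = 0.337048
P(M+4) = 0.78544^2 = 0.616916
The M+4 peak is largest (0.616916); scaling to 100 gives 7.5 : 54.6 : 100.0.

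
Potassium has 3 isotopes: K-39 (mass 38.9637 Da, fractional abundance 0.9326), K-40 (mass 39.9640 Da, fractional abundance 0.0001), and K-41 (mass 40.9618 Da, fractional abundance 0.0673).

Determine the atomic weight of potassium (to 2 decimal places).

Ar = Σ fᵢ·mᵢ = 0.9326 × 38.9637 + 0.0001 × 39.9640 + 0.0673 × 40.9618
= 36.33755 + 0.00400 + 2.75673 = 39.09828 Da

39.10 Da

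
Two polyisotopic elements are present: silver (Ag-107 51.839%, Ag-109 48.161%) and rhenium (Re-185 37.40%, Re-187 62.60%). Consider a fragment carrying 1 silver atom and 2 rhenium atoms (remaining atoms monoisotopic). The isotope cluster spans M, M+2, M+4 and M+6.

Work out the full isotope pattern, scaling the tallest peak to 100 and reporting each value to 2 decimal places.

Silver pattern (n=1): 0.51839 : 0.48161
Rhenium pattern (n=2): 0.139876 : 0.468248 : 0.391876
Convolve the two distributions (both contribute in 2-u steps):
  M: 0.51839×0.139876 = 0.072510
  M+2: 0.51839×0.468248 + 0.48161×0.139876 = 0.310101
  M+4: 0.51839×0.391876 + 0.48161×0.468248 = 0.428658
  M+6: 0.48161×0.391876 = 0.188731
Scale to base peak (0.428658) = 100: 16.92 : 72.34 : 100.00 : 44.03

16.92 : 72.34 : 100.00 : 44.03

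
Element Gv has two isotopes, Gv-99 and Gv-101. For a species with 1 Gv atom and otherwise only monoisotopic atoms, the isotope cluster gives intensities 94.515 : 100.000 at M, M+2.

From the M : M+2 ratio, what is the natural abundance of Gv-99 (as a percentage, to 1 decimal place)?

Write p for the Gv-99 fraction. I(M+2)/I(M) = [C(1,1)·p^0·(1−p)] / p^1 = 1·(1−p)/p = 100.000/94.515 = 1.0580
(1−p)/p = 1.0580/1 = 1.0580  ⇒  p = 1/(1 + 1.0580) = 0.4859
Gv-99: 48.6%, Gv-101: 51.4%.

48.6%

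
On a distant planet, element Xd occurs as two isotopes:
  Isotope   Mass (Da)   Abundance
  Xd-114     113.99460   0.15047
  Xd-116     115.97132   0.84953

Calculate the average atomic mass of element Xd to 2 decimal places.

Ar = Σ fᵢ·mᵢ = 0.15047 × 113.99460 + 0.84953 × 115.97132
= 17.152767 + 98.521115 = 115.673882 Da

115.67 Da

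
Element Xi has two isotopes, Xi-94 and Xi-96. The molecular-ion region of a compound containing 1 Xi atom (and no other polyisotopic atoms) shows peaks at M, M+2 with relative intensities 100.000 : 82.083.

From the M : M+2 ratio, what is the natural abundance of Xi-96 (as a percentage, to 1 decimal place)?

45.1%

If p is the fraction of Xi that is Xi-94, then I(M+2)/I(M) = [C(1,1)·p^0·(1−p)] / p^1 = 1·(1−p)/p = 82.083/100.000 = 0.8208
(1−p)/p = 0.8208/1 = 0.8208  ⇒  p = 1/(1 + 0.8208) = 0.5492
Xi-94: 54.9%, Xi-96: 45.1%.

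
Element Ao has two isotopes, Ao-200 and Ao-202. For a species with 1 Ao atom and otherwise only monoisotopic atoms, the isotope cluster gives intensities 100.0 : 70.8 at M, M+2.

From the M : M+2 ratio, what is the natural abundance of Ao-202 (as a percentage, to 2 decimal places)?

Write p for the Ao-200 fraction. I(M+2)/I(M) = [C(1,1)·p^0·(1−p)] / p^1 = 1·(1−p)/p = 70.8/100.0 = 0.7080
(1−p)/p = 0.7080/1 = 0.7080  ⇒  p = 1/(1 + 0.7080) = 0.5855
Ao-200: 58.55%, Ao-202: 41.45%.

41.45%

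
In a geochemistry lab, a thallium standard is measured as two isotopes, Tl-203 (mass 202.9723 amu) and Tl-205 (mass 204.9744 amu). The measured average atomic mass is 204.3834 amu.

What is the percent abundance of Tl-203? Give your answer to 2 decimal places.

Let x be the fractional abundance of Tl-203; then Tl-205 has abundance 1 − x.
202.9723·x + 204.9744·(1 − x) = 204.3834
(202.9723 − 204.9744)·x = 204.3834 − 204.9744
x = -0.5910 / -2.0021 = 0.29519 → 29.52% Tl-203, 70.48% Tl-205.

29.52%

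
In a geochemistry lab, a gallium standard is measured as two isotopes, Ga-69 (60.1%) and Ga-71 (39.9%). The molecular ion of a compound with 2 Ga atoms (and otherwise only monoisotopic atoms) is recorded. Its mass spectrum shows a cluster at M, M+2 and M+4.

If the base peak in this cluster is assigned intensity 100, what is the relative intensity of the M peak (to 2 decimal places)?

Term probabilities: M 0.3612, M+2 0.4796, M+4 0.1592. Base peak = M+2.
P(M+2) = C(2,1) × 0.601^1 × 0.399^1 = 2 × 0.6010 × 0.3990 = 0.479598 (base)
P(M) = C(2,0) × 0.601^2 × 0.399^0 = 1 × 0.361201 × 1.0000 = 0.361201
Relative intensity = 0.361201 / 0.479598 × 100 = 75.31

75.31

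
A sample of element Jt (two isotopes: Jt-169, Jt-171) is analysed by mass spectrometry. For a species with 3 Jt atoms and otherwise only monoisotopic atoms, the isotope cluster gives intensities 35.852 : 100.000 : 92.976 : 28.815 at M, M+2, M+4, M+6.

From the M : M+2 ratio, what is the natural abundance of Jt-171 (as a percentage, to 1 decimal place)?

If p is the fraction of Jt that is Jt-169, then I(M+2)/I(M) = [C(3,1)·p^2·(1−p)] / p^3 = 3·(1−p)/p = 100.000/35.852 = 2.7892
(1−p)/p = 2.7892/3 = 0.9297  ⇒  p = 1/(1 + 0.9297) = 0.5182
Jt-169: 51.8%, Jt-171: 48.2%.

48.2%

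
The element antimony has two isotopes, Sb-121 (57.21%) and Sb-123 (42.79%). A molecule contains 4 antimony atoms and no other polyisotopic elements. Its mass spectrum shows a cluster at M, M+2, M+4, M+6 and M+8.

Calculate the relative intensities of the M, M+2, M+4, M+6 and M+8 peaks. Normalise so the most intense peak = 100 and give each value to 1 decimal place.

Expanding (0.5721 + 0.4279)^4:
P(M) = 0.5721^4 = 0.107124
P(M+2) = 4 × 0.5721^3 × 0.4279^1 = 0.320493
P(M+4) = 6 × 0.5721^2 × 0.4279^2 = 0.359567
P(M+6) = 4 × 0.5721^1 × 0.4279^3 = 0.179291
P(M+8) = 0.4279^4 = 0.033525
The M+4 peak is largest (0.359567); scaling to 100 gives 29.8 : 89.1 : 100.0 : 49.9 : 9.3.

29.8 : 89.1 : 100.0 : 49.9 : 9.3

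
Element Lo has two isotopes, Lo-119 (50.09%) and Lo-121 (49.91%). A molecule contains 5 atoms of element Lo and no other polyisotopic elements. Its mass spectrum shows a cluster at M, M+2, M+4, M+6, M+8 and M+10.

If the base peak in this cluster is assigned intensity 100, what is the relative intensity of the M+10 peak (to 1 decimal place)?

9.9

(0.5009 + 0.4991)^5 gives M 0.0315, M+2 0.1571, M+4 0.3131, M+6 0.3119, M+8 0.1554, M+10 0.0310; the largest is M+4.
P(M+4) = C(5,2) × 0.5009^3 × 0.4991^2 = 10 × 0.12567622 × 0.24910081 = 0.313060 (base)
P(M+10) = C(5,5) × 0.5009^0 × 0.4991^5 = 1 × 1.0000 × 0.03096976 = 0.030970
Relative intensity = 0.030970 / 0.313060 × 100 = 9.9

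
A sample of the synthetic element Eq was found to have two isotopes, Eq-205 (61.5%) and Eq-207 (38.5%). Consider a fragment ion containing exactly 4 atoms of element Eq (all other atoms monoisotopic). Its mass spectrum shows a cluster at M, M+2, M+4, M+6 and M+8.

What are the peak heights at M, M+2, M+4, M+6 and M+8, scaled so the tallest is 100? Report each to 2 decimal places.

Expanding (0.615 + 0.385)^4:
P(M) = 0.615^4 = 0.143054
P(M+2) = 4 × 0.615^3 × 0.385^1 = 0.358217
P(M+4) = 6 × 0.615^2 × 0.385^2 = 0.336374
P(M+6) = 4 × 0.615^1 × 0.385^3 = 0.140384
P(M+8) = 0.385^4 = 0.021971
The M+2 peak is largest (0.358217); scaling to 100 gives 39.94 : 100.00 : 93.90 : 39.19 : 6.13.

39.94 : 100.00 : 93.90 : 39.19 : 6.13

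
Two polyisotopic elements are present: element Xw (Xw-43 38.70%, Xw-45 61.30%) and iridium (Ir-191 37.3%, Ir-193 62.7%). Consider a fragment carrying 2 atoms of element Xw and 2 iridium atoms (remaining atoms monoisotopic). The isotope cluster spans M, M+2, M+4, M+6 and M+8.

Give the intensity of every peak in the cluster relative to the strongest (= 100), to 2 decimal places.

5.75 : 37.56 : 91.94 : 100.00 : 40.78

Element Xw pattern (n=2): 0.149769 : 0.474462 : 0.375769
Iridium pattern (n=2): 0.139129 : 0.467742 : 0.393129
Convolve the two distributions (both contribute in 2-u steps):
  M: 0.149769×0.139129 = 0.020837
  M+2: 0.149769×0.467742 + 0.474462×0.139129 = 0.136065
  M+4: 0.149769×0.393129 + 0.474462×0.467742 + 0.375769×0.139129 = 0.333085
  M+6: 0.474462×0.393129 + 0.375769×0.467742 = 0.362288
  M+8: 0.375769×0.393129 = 0.147726
Scale to base peak (0.362288) = 100: 5.75 : 37.56 : 91.94 : 100.00 : 40.78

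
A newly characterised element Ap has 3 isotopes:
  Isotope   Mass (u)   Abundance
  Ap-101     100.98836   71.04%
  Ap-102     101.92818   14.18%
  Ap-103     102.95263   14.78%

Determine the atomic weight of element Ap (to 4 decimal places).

The abundance-weighted mean is 0.7104 × 100.98836 + 0.1418 × 101.92818 + 0.1478 × 102.95263
= 71.742131 + 14.453416 + 15.216399 = 101.411946 u

101.4119 u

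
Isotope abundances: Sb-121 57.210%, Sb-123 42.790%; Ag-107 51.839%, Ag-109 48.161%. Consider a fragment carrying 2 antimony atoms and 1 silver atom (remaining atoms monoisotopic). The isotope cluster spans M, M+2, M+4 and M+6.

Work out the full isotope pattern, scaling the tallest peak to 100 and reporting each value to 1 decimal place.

41.2 : 100.0 : 80.4 : 21.4

Antimony pattern (n=2): 0.32729841 : 0.48960318 : 0.18309841
Silver pattern (n=1): 0.51839 : 0.48161
Convolve the two distributions (both contribute in 2-u steps):
  M: 0.32729841×0.51839 = 0.169668
  M+2: 0.32729841×0.48161 + 0.48960318×0.51839 = 0.411436
  M+4: 0.48960318×0.48161 + 0.18309841×0.51839 = 0.330714
  M+6: 0.18309841×0.48161 = 0.088182
Scale to base peak (0.411436) = 100: 41.2 : 100.0 : 80.4 : 21.4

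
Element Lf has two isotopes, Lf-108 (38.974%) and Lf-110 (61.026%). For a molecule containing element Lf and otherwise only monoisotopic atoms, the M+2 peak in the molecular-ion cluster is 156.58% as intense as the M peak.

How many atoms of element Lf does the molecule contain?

The M+2/M ratio from n Lf atoms is n · q/p = n · 0.61026/0.38974.
n = 1.5658 × 0.38974/0.61026 = 1.00 ≈ 1

1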